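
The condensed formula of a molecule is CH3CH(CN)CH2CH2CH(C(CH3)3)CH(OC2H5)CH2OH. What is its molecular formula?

Element totals:
  C: 14
  H: 27
  N: 1
  O: 2

C14H27NO2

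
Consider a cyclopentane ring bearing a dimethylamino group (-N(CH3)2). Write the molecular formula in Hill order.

Atom tally by fragment:
  cyclopentane ring core → C:5 H:10
  (− 1 ring H displaced by substituents)
  + N(CH3)2 → N:1 C:2 H:6
Element totals:
  C: 7
  H: 15
  N: 1

C7H15N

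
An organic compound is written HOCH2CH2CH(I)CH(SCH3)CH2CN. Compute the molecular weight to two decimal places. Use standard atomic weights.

285.14 g/mol

Atom tally by fragment:
  HOCH2CH2 → C:2 H:5 O:1
  CH(I) → C:1 H:1 I:1
  CH(SCH3) → C:2 H:4 S:1
  CH2CN → C:2 H:2 N:1
Element totals:
  C: 7
  H: 12
  I: 1
  N: 1
  O: 1
  S: 1
Molecular formula: C7H12INOS.
  M = 7(12.011) + 12(1.008) + 126.904 + 14.007 + 15.999 + 32.06
    = 84.077 + 12.096 + 126.904 + 14.007 + 15.999 + 32.060 = 285.143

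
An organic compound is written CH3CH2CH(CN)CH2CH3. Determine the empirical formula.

C6H11N

Atom tally by fragment:
  CH3 → C:1 H:3
  CH2 → C:1 H:2
  CH(CN) → C:2 H:1 N:1
  CH2 → C:1 H:2
  CH3 → C:1 H:3
Element totals:
  C: 6
  H: 11
  N: 1
Molecular formula: C6H11N.
gcd of subscripts (6, 11, 1) = 1, so the empirical formula equals the molecular formula.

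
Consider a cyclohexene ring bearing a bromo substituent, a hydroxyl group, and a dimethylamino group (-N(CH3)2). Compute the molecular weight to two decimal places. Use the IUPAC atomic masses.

Atom tally by fragment:
  cyclohexene ring core → C:6 H:10
  (− 3 ring H displaced by substituents)
  + Br → Br:1
  + OH → O:1 H:1
  + N(CH3)2 → N:1 C:2 H:6
Element totals:
  C: 8
  H: 14
  Br: 1
  N: 1
  O: 1
Molecular formula: C8H14BrNO.
  M = 8(12.011) + 14(1.008) + 79.904 + 14.007 + 15.999
    = 96.088 + 14.112 + 79.904 + 14.007 + 15.999 = 220.110

220.11 g/mol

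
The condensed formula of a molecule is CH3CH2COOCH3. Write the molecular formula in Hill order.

Atom tally by fragment:
  CH3 → C:1 H:3
  CH2COOCH3 → C:3 H:5 O:2
Element totals:
  C: 4
  H: 8
  O: 2

C4H8O2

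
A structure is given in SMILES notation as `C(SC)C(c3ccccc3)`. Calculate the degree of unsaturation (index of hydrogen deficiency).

Atom tally by fragment:
  CH3SCH2 → C:2 H:5 S:1
  CH2C6H5 → C:7 H:7
Element totals:
  C: 9
  H: 12
  S: 1
Molecular formula: C9H12S.
DoU = (2C + 2 + N − H − X) / 2 = (2·9 + 2 + 0 − 12 − 0) / 2 = 4.

4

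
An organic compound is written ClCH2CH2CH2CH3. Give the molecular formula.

Atom tally by fragment:
  ClCH2 → C:1 H:2 Cl:1
  CH2 → C:1 H:2
  CH2 → C:1 H:2
  CH3 → C:1 H:3
Element totals:
  C: 4
  H: 9
  Cl: 1

C4H9Cl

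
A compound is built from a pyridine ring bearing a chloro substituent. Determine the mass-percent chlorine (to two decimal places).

31.22%

Atom tally by fragment:
  pyridine ring core → C:5 H:5 N:1
  (− 1 ring H displaced by substituents)
  + Cl → Cl:1
Element totals:
  C: 5
  H: 4
  Cl: 1
  N: 1
Molecular formula: C5H4ClN.
Molar mass = 113.544 g/mol.
Mass from Cl: 1 × 35.45 = 35.450 g/mol.
%Cl = 35.450 / 113.544 × 100 = 31.22%.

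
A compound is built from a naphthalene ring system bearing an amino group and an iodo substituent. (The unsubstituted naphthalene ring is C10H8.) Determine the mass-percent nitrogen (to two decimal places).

Atom tally by fragment:
  naphthalene ring system core → C:10 H:8
  (− 2 ring H displaced by substituents)
  + NH2 → N:1 H:2
  + I → I:1
Element totals:
  C: 10
  H: 8
  I: 1
  N: 1
Molecular formula: C10H8IN.
Molar mass = 269.085 g/mol.
Mass from N: 1 × 14.007 = 14.007 g/mol.
%N = 14.007 / 269.085 × 100 = 5.21%.

5.21%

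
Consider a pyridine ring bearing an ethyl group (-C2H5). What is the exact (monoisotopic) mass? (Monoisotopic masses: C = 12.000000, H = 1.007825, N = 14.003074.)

Atom tally by fragment:
  pyridine ring core → C:5 H:5 N:1
  (− 1 ring H displaced by substituents)
  + C2H5 → C:2 H:5
Element totals:
  C: 7
  H: 9
  N: 1
Molecular formula: C7H9N.
  M = 7(12.0) + 9(1.007825) + 14.003074
    = 84.000000 + 9.070425 + 14.003074 = 107.073499

107.0735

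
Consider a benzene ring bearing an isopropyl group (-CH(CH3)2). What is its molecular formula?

C9H12

Atom tally by fragment:
  benzene ring core → C:6 H:6
  (− 1 ring H displaced by substituents)
  + CH(CH3)2 → C:3 H:7
Element totals:
  C: 9
  H: 12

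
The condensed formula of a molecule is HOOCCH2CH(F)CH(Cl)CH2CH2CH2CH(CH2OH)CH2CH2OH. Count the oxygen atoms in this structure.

4

Atom tally by fragment:
  HOOCCH2 → C:2 H:3 O:2
  CH(F) → C:1 H:1 F:1
  CH(Cl) → C:1 H:1 Cl:1
  CH2 → C:1 H:2
  CH2 → C:1 H:2
  CH2 → C:1 H:2
  CH(CH2OH) → C:2 H:4 O:1
  CH2CH2OH → C:2 H:5 O:1
Element totals:
  C: 11
  H: 20
  Cl: 1
  F: 1
  O: 4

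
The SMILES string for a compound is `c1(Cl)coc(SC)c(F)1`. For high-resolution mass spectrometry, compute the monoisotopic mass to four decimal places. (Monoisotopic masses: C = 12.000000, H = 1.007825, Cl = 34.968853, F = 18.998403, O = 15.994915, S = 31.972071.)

Atom tally by fragment:
  furan ring core → C:4 H:4 O:1
  (− 3 ring H displaced by substituents)
  + Cl → Cl:1
  + SCH3 → C:1 H:3 S:1
  + F → F:1
Element totals:
  C: 5
  H: 4
  Cl: 1
  F: 1
  O: 1
  S: 1
Molecular formula: C5H4ClFOS.
  M = 5(12.0) + 4(1.007825) + 34.968853 + 18.998403 + 15.994915 + 31.972071
    = 60.000000 + 4.031300 + 34.968853 + 18.998403 + 15.994915 + 31.972071 = 165.965542

165.9655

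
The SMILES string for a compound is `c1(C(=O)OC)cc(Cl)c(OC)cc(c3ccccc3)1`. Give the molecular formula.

C15H13ClO3

Atom tally by fragment:
  benzene ring core → C:6 H:6
  (− 4 ring H displaced by substituents)
  + COOCH3 → C:2 H:3 O:2
  + Cl → Cl:1
  + OCH3 → C:1 H:3 O:1
  + C6H5 → C:6 H:5
Element totals:
  C: 15
  H: 13
  Cl: 1
  O: 3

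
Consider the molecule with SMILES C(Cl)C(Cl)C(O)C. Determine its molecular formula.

C4H8Cl2O

Atom tally by fragment:
  ClCH2 → C:1 H:2 Cl:1
  CH(Cl) → C:1 H:1 Cl:1
  CH(OH) → C:1 H:2 O:1
  CH3 → C:1 H:3
Element totals:
  C: 4
  H: 8
  Cl: 2
  O: 1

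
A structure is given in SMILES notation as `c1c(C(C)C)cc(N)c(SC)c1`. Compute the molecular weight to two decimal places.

181.30 g/mol

Atom tally by fragment:
  benzene ring core → C:6 H:6
  (− 3 ring H displaced by substituents)
  + CH(CH3)2 → C:3 H:7
  + NH2 → N:1 H:2
  + SCH3 → C:1 H:3 S:1
Element totals:
  C: 10
  H: 15
  N: 1
  S: 1
Molecular formula: C10H15NS.
  M = 10(12.011) + 15(1.008) + 14.007 + 32.06
    = 120.110 + 15.120 + 14.007 + 32.060 = 181.297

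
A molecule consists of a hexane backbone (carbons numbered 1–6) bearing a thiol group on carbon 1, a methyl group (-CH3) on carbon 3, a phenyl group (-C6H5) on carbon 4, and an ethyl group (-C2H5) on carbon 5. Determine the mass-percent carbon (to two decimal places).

76.21%

Atom tally by fragment:
  HSCH2 → C:1 H:3 S:1
  CH2 → C:1 H:2
  CH(CH3) → C:2 H:4
  CH(C6H5) → C:7 H:6
  CH(C2H5) → C:3 H:6
  CH3 → C:1 H:3
Element totals:
  C: 15
  H: 24
  S: 1
Molecular formula: C15H24S.
Molar mass = 236.417 g/mol.
Mass from C: 15 × 12.011 = 180.165 g/mol.
%C = 180.165 / 236.417 × 100 = 76.21%.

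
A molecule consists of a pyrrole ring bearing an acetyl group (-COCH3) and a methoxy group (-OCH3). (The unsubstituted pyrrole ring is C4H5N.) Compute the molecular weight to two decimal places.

Atom tally by fragment:
  pyrrole ring core → C:4 H:5 N:1
  (− 2 ring H displaced by substituents)
  + COCH3 → C:2 H:3 O:1
  + OCH3 → C:1 H:3 O:1
Element totals:
  C: 7
  H: 9
  N: 1
  O: 2
Molecular formula: C7H9NO2.
  M = 7(12.011) + 9(1.008) + 14.007 + 2(15.999)
    = 84.077 + 9.072 + 14.007 + 31.998 = 139.154

139.15 g/mol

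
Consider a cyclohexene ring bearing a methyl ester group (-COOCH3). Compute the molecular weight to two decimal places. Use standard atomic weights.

140.18 g/mol

Atom tally by fragment:
  cyclohexene ring core → C:6 H:10
  (− 1 ring H displaced by substituents)
  + COOCH3 → C:2 H:3 O:2
Element totals:
  C: 8
  H: 12
  O: 2
Molecular formula: C8H12O2.
  M = 8(12.011) + 12(1.008) + 2(15.999)
    = 96.088 + 12.096 + 31.998 = 140.182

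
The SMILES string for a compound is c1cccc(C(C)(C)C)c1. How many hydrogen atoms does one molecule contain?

14

Atom tally by fragment:
  benzene ring core → C:6 H:6
  (− 1 ring H displaced by substituents)
  + C(CH3)3 → C:4 H:9
Element totals:
  C: 10
  H: 14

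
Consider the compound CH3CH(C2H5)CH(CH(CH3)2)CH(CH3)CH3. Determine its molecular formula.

Atom tally by fragment:
  CH3 → C:1 H:3
  CH(C2H5) → C:3 H:6
  CH(CH(CH3)2) → C:4 H:8
  CH(CH3) → C:2 H:4
  CH3 → C:1 H:3
Element totals:
  C: 11
  H: 24

C11H24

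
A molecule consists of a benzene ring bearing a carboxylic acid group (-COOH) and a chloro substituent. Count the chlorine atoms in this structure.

Atom tally by fragment:
  benzene ring core → C:6 H:6
  (− 2 ring H displaced by substituents)
  + COOH → C:1 H:1 O:2
  + Cl → Cl:1
Element totals:
  C: 7
  H: 5
  Cl: 1
  O: 2

1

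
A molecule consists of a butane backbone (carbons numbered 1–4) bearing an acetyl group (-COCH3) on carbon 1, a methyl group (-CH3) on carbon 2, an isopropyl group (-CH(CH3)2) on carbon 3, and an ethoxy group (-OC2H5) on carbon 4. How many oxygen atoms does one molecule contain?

2

Atom tally by fragment:
  CH3COCH2 → C:3 H:5 O:1
  CH(CH3) → C:2 H:4
  CH(CH(CH3)2) → C:4 H:8
  CH2OC2H5 → C:3 H:7 O:1
Element totals:
  C: 12
  H: 24
  O: 2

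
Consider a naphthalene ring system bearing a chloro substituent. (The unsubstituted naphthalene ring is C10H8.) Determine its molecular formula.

Atom tally by fragment:
  naphthalene ring system core → C:10 H:8
  (− 1 ring H displaced by substituents)
  + Cl → Cl:1
Element totals:
  C: 10
  H: 7
  Cl: 1

C10H7Cl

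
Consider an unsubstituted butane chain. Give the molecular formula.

C4H10

Atom tally by fragment:
  CH3 → C:1 H:3
  CH2 → C:1 H:2
  CH2 → C:1 H:2
  CH3 → C:1 H:3
Element totals:
  C: 4
  H: 10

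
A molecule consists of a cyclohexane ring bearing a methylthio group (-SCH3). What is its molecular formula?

C7H14S

Atom tally by fragment:
  cyclohexane ring core → C:6 H:12
  (− 1 ring H displaced by substituents)
  + SCH3 → C:1 H:3 S:1
Element totals:
  C: 7
  H: 14
  S: 1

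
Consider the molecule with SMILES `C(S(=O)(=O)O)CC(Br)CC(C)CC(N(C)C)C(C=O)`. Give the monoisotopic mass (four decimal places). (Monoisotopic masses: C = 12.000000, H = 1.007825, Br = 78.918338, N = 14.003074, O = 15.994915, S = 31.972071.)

Atom tally by fragment:
  HO3SCH2 → C:1 H:3 S:1 O:3
  CH2 → C:1 H:2
  CH(Br) → C:1 H:1 Br:1
  CH2 → C:1 H:2
  CH(CH3) → C:2 H:4
  CH2 → C:1 H:2
  CH(N(CH3)2) → C:3 H:7 N:1
  CH2CHO → C:2 H:3 O:1
Element totals:
  C: 12
  H: 24
  Br: 1
  N: 1
  O: 4
  S: 1
Molecular formula: C12H24BrNO4S.
  M = 12(12.0) + 24(1.007825) + 78.918338 + 14.003074 + 4(15.994915) + 31.972071
    = 144.000000 + 24.187800 + 78.918338 + 14.003074 + 63.979660 + 31.972071 = 357.060943

357.0609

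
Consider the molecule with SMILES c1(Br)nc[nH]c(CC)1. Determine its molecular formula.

Atom tally by fragment:
  imidazole ring core → C:3 H:4 N:2
  (− 2 ring H displaced by substituents)
  + Br → Br:1
  + C2H5 → C:2 H:5
Element totals:
  C: 5
  H: 7
  Br: 1
  N: 2

C5H7BrN2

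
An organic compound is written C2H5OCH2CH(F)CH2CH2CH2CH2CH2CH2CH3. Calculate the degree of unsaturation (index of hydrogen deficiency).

Element totals:
  C: 11
  H: 23
  F: 1
  O: 1
Molecular formula: C11H23FO.
DoU = (2C + 2 + N − H − X) / 2 = (2·11 + 2 + 0 − 23 − 1) / 2 = 0.

0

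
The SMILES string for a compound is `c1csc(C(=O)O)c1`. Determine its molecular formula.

Atom tally by fragment:
  thiophene ring core → C:4 H:4 S:1
  (− 1 ring H displaced by substituents)
  + COOH → C:1 H:1 O:2
Element totals:
  C: 5
  H: 4
  O: 2
  S: 1

C5H4O2S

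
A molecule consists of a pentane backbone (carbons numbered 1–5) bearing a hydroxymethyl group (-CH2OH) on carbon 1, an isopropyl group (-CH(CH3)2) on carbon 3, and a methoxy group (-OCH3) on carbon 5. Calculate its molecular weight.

174.28 g/mol

Atom tally by fragment:
  HOCH2CH2 → C:2 H:5 O:1
  CH2 → C:1 H:2
  CH(CH(CH3)2) → C:4 H:8
  CH2 → C:1 H:2
  CH2OCH3 → C:2 H:5 O:1
Element totals:
  C: 10
  H: 22
  O: 2
Molecular formula: C10H22O2.
  M = 10(12.011) + 22(1.008) + 2(15.999)
    = 120.110 + 22.176 + 31.998 = 174.284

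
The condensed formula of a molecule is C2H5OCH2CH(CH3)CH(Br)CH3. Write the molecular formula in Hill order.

Element totals:
  C: 7
  H: 15
  Br: 1
  O: 1

C7H15BrO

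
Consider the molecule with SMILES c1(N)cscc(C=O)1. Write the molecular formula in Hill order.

C5H5NOS

Atom tally by fragment:
  thiophene ring core → C:4 H:4 S:1
  (− 2 ring H displaced by substituents)
  + NH2 → N:1 H:2
  + CHO → C:1 H:1 O:1
Element totals:
  C: 5
  H: 5
  N: 1
  O: 1
  S: 1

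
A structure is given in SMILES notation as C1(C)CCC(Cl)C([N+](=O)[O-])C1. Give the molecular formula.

Atom tally by fragment:
  cyclohexane ring core → C:6 H:12
  (− 3 ring H displaced by substituents)
  + CH3 → C:1 H:3
  + Cl → Cl:1
  + NO2 → N:1 O:2
Element totals:
  C: 7
  H: 12
  Cl: 1
  N: 1
  O: 2

C7H12ClNO2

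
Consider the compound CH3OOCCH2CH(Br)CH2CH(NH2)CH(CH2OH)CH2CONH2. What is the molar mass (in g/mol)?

311.18 g/mol

Element totals:
  C: 10
  H: 19
  Br: 1
  N: 2
  O: 4
Molecular formula: C10H19BrN2O4.
  M = 10(12.011) + 19(1.008) + 79.904 + 2(14.007) + 4(15.999)
    = 120.110 + 19.152 + 79.904 + 28.014 + 63.996 = 311.176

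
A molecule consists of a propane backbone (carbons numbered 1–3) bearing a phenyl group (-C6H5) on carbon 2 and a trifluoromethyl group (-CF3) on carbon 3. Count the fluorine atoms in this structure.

Atom tally by fragment:
  CH3 → C:1 H:3
  CH(C6H5) → C:7 H:6
  CH2CF3 → C:2 H:2 F:3
Element totals:
  C: 10
  H: 11
  F: 3

3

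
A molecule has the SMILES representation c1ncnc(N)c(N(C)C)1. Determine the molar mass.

138.17 g/mol

Atom tally by fragment:
  pyrimidine ring core → C:4 H:4 N:2
  (− 2 ring H displaced by substituents)
  + NH2 → N:1 H:2
  + N(CH3)2 → N:1 C:2 H:6
Element totals:
  C: 6
  H: 10
  N: 4
Molecular formula: C6H10N4.
  M = 6(12.011) + 10(1.008) + 4(14.007)
    = 72.066 + 10.080 + 56.028 = 138.174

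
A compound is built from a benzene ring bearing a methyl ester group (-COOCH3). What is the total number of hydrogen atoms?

8

Atom tally by fragment:
  benzene ring core → C:6 H:6
  (− 1 ring H displaced by substituents)
  + COOCH3 → C:2 H:3 O:2
Element totals:
  C: 8
  H: 8
  O: 2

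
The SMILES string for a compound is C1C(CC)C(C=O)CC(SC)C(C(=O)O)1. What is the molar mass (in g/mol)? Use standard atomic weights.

230.32 g/mol

Atom tally by fragment:
  cyclohexane ring core → C:6 H:12
  (− 4 ring H displaced by substituents)
  + C2H5 → C:2 H:5
  + CHO → C:1 H:1 O:1
  + SCH3 → C:1 H:3 S:1
  + COOH → C:1 H:1 O:2
Element totals:
  C: 11
  H: 18
  O: 3
  S: 1
Molecular formula: C11H18O3S.
  M = 11(12.011) + 18(1.008) + 3(15.999) + 32.06
    = 132.121 + 18.144 + 47.997 + 32.060 = 230.322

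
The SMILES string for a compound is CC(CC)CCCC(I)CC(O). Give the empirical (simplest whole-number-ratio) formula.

C10H21IO

Atom tally by fragment:
  CH3 → C:1 H:3
  CH(C2H5) → C:3 H:6
  CH2 → C:1 H:2
  CH2 → C:1 H:2
  CH2 → C:1 H:2
  CH(I) → C:1 H:1 I:1
  CH2 → C:1 H:2
  CH2OH → C:1 H:3 O:1
Element totals:
  C: 10
  H: 21
  I: 1
  O: 1
Molecular formula: C10H21IO.
gcd of subscripts (10, 21, 1, 1) = 1, so the empirical formula equals the molecular formula.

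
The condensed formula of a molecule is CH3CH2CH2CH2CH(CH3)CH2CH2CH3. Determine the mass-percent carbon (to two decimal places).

84.28%

Element totals:
  C: 9
  H: 20
Molecular formula: C9H20.
Molar mass = 128.259 g/mol.
Mass from C: 9 × 12.011 = 108.099 g/mol.
%C = 108.099 / 128.259 × 100 = 84.28%.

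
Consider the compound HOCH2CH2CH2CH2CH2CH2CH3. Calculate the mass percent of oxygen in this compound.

Element totals:
  C: 7
  H: 16
  O: 1
Molecular formula: C7H16O.
Molar mass = 116.204 g/mol.
Mass from O: 1 × 15.999 = 15.999 g/mol.
%O = 15.999 / 116.204 × 100 = 13.77%.

13.77%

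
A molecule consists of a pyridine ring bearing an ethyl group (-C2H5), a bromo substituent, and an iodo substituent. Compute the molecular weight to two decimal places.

Atom tally by fragment:
  pyridine ring core → C:5 H:5 N:1
  (− 3 ring H displaced by substituents)
  + C2H5 → C:2 H:5
  + Br → Br:1
  + I → I:1
Element totals:
  C: 7
  H: 7
  Br: 1
  I: 1
  N: 1
Molecular formula: C7H7BrIN.
  M = 7(12.011) + 7(1.008) + 79.904 + 126.904 + 14.007
    = 84.077 + 7.056 + 79.904 + 126.904 + 14.007 = 311.948

311.95 g/mol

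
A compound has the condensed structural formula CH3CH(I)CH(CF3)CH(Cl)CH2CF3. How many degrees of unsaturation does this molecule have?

0

Element totals:
  C: 7
  H: 8
  Cl: 1
  F: 6
  I: 1
Molecular formula: C7H8ClF6I.
DoU = (2C + 2 + N − H − X) / 2 = (2·7 + 2 + 0 − 8 − 8) / 2 = 0.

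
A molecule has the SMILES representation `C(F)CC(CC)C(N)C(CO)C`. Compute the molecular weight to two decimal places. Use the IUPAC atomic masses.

177.26 g/mol

Atom tally by fragment:
  FCH2 → C:1 H:2 F:1
  CH2 → C:1 H:2
  CH(C2H5) → C:3 H:6
  CH(NH2) → C:1 H:3 N:1
  CH(CH2OH) → C:2 H:4 O:1
  CH3 → C:1 H:3
Element totals:
  C: 9
  H: 20
  F: 1
  N: 1
  O: 1
Molecular formula: C9H20FNO.
  M = 9(12.011) + 20(1.008) + 18.998 + 14.007 + 15.999
    = 108.099 + 20.160 + 18.998 + 14.007 + 15.999 = 177.263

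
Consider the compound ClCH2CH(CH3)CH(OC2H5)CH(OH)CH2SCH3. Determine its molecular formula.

C9H19ClO2S

Element totals:
  C: 9
  H: 19
  Cl: 1
  O: 2
  S: 1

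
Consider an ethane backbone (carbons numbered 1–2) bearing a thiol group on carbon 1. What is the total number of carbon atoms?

2

Atom tally by fragment:
  HSCH2 → C:1 H:3 S:1
  CH3 → C:1 H:3
Element totals:
  C: 2
  H: 6
  S: 1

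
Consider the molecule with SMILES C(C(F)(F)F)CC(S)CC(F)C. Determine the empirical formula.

C7H12F4S

Atom tally by fragment:
  F3CCH2 → C:2 H:2 F:3
  CH2 → C:1 H:2
  CH(SH) → C:1 H:2 S:1
  CH2 → C:1 H:2
  CH(F) → C:1 H:1 F:1
  CH3 → C:1 H:3
Element totals:
  C: 7
  H: 12
  F: 4
  S: 1
Molecular formula: C7H12F4S.
gcd of subscripts (7, 4, 12, 1) = 1, so the empirical formula equals the molecular formula.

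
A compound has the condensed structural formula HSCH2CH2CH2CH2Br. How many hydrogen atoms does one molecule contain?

9

Element totals:
  C: 4
  H: 9
  Br: 1
  S: 1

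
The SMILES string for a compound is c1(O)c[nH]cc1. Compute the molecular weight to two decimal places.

83.09 g/mol

Atom tally by fragment:
  pyrrole ring core → C:4 H:5 N:1
  (− 1 ring H displaced by substituents)
  + OH → O:1 H:1
Element totals:
  C: 4
  H: 5
  N: 1
  O: 1
Molecular formula: C4H5NO.
  M = 4(12.011) + 5(1.008) + 14.007 + 15.999
    = 48.044 + 5.040 + 14.007 + 15.999 = 83.090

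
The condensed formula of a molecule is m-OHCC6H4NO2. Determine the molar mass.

151.12 g/mol

Element totals:
  C: 7
  H: 5
  N: 1
  O: 3
Molecular formula: C7H5NO3.
  M = 7(12.011) + 5(1.008) + 14.007 + 3(15.999)
    = 84.077 + 5.040 + 14.007 + 47.997 = 151.121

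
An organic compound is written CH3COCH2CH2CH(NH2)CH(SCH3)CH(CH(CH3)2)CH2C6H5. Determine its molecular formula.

C18H29NOS

Atom tally by fragment:
  CH3COCH2 → C:3 H:5 O:1
  CH2 → C:1 H:2
  CH(NH2) → C:1 H:3 N:1
  CH(SCH3) → C:2 H:4 S:1
  CH(CH(CH3)2) → C:4 H:8
  CH2C6H5 → C:7 H:7
Element totals:
  C: 18
  H: 29
  N: 1
  O: 1
  S: 1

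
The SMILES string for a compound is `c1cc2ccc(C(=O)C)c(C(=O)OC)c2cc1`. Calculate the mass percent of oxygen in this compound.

Atom tally by fragment:
  naphthalene ring system core → C:10 H:8
  (− 2 ring H displaced by substituents)
  + COCH3 → C:2 H:3 O:1
  + COOCH3 → C:2 H:3 O:2
Element totals:
  C: 14
  H: 12
  O: 3
Molecular formula: C14H12O3.
Molar mass = 228.247 g/mol.
Mass from O: 3 × 15.999 = 47.997 g/mol.
%O = 47.997 / 228.247 × 100 = 21.03%.

21.03%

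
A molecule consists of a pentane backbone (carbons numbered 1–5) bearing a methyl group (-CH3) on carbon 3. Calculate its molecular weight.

86.18 g/mol

Atom tally by fragment:
  CH3 → C:1 H:3
  CH2 → C:1 H:2
  CH(CH3) → C:2 H:4
  CH2 → C:1 H:2
  CH3 → C:1 H:3
Element totals:
  C: 6
  H: 14
Molecular formula: C6H14.
  M = 6(12.011) + 14(1.008)
    = 72.066 + 14.112 = 86.178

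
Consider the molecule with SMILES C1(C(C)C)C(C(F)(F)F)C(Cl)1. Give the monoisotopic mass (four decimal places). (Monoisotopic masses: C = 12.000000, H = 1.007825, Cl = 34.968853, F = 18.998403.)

Atom tally by fragment:
  cyclopropane ring core → C:3 H:6
  (− 3 ring H displaced by substituents)
  + CH(CH3)2 → C:3 H:7
  + CF3 → C:1 F:3
  + Cl → Cl:1
Element totals:
  C: 7
  H: 10
  Cl: 1
  F: 3
Molecular formula: C7H10ClF3.
  M = 7(12.0) + 10(1.007825) + 34.968853 + 3(18.998403)
    = 84.000000 + 10.078250 + 34.968853 + 56.995209 = 186.042312

186.0423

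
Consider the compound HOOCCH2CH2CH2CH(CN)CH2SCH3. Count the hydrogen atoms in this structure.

Atom tally by fragment:
  HOOCCH2 → C:2 H:3 O:2
  CH2 → C:1 H:2
  CH2 → C:1 H:2
  CH(CN) → C:2 H:1 N:1
  CH2SCH3 → C:2 H:5 S:1
Element totals:
  C: 8
  H: 13
  N: 1
  O: 2
  S: 1

13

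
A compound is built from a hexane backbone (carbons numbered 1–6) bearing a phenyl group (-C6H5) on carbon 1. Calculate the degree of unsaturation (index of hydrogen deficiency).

4

Atom tally by fragment:
  C6H5CH2 → C:7 H:7
  CH2 → C:1 H:2
  CH2 → C:1 H:2
  CH2 → C:1 H:2
  CH2 → C:1 H:2
  CH3 → C:1 H:3
Element totals:
  C: 12
  H: 18
Molecular formula: C12H18.
DoU = (2C + 2 + N − H − X) / 2 = (2·12 + 2 + 0 − 18 − 0) / 2 = 4.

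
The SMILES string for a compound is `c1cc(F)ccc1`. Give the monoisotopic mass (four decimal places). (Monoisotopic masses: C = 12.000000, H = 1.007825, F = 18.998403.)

Atom tally by fragment:
  benzene ring core → C:6 H:6
  (− 1 ring H displaced by substituents)
  + F → F:1
Element totals:
  C: 6
  H: 5
  F: 1
Molecular formula: C6H5F.
  M = 6(12.0) + 5(1.007825) + 18.998403
    = 72.000000 + 5.039125 + 18.998403 = 96.037528

96.0375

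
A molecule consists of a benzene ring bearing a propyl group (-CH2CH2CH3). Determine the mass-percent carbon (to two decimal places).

Atom tally by fragment:
  benzene ring core → C:6 H:6
  (− 1 ring H displaced by substituents)
  + CH2CH2CH3 → C:3 H:7
Element totals:
  C: 9
  H: 12
Molecular formula: C9H12.
Molar mass = 120.195 g/mol.
Mass from C: 9 × 12.011 = 108.099 g/mol.
%C = 108.099 / 120.195 × 100 = 89.94%.

89.94%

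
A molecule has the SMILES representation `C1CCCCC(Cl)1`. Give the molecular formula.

C6H11Cl

Atom tally by fragment:
  cyclohexane ring core → C:6 H:12
  (− 1 ring H displaced by substituents)
  + Cl → Cl:1
Element totals:
  C: 6
  H: 11
  Cl: 1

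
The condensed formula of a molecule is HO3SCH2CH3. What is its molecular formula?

C2H6O3S

Element totals:
  C: 2
  H: 6
  O: 3
  S: 1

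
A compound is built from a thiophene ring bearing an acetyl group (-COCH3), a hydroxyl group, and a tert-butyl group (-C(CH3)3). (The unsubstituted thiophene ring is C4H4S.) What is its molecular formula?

Atom tally by fragment:
  thiophene ring core → C:4 H:4 S:1
  (− 3 ring H displaced by substituents)
  + COCH3 → C:2 H:3 O:1
  + OH → O:1 H:1
  + C(CH3)3 → C:4 H:9
Element totals:
  C: 10
  H: 14
  O: 2
  S: 1

C10H14O2S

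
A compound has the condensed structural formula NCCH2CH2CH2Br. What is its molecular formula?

Atom tally by fragment:
  NCCH2 → C:2 H:2 N:1
  CH2 → C:1 H:2
  CH2Br → C:1 H:2 Br:1
Element totals:
  C: 4
  H: 6
  Br: 1
  N: 1

C4H6BrN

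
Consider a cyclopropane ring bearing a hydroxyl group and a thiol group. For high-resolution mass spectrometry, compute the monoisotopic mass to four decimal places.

90.0139

Atom tally by fragment:
  cyclopropane ring core → C:3 H:6
  (− 2 ring H displaced by substituents)
  + OH → O:1 H:1
  + SH → S:1 H:1
Element totals:
  C: 3
  H: 6
  O: 1
  S: 1
Molecular formula: C3H6OS.
  M = 3(12.0) + 6(1.007825) + 15.994915 + 31.972071
    = 36.000000 + 6.046950 + 15.994915 + 31.972071 = 90.013936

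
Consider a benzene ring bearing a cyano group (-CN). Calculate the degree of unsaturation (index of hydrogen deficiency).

6

Atom tally by fragment:
  benzene ring core → C:6 H:6
  (− 1 ring H displaced by substituents)
  + CN → C:1 N:1
Element totals:
  C: 7
  H: 5
  N: 1
Molecular formula: C7H5N.
DoU = (2C + 2 + N − H − X) / 2 = (2·7 + 2 + 1 − 5 − 0) / 2 = 6.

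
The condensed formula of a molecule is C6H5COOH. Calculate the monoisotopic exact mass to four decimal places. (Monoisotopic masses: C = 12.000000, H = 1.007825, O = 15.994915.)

122.0368

Element totals:
  C: 7
  H: 6
  O: 2
Molecular formula: C7H6O2.
  M = 7(12.0) + 6(1.007825) + 2(15.994915)
    = 84.000000 + 6.046950 + 31.989830 = 122.036780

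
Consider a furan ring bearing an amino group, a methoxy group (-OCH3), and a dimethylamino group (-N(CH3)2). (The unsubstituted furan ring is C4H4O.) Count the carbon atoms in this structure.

Atom tally by fragment:
  furan ring core → C:4 H:4 O:1
  (− 3 ring H displaced by substituents)
  + NH2 → N:1 H:2
  + OCH3 → C:1 H:3 O:1
  + N(CH3)2 → N:1 C:2 H:6
Element totals:
  C: 7
  H: 12
  N: 2
  O: 2

7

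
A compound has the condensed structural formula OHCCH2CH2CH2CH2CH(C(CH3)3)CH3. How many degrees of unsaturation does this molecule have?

Atom tally by fragment:
  OHCCH2 → C:2 H:3 O:1
  CH2 → C:1 H:2
  CH2 → C:1 H:2
  CH2 → C:1 H:2
  CH(C(CH3)3) → C:5 H:10
  CH3 → C:1 H:3
Element totals:
  C: 11
  H: 22
  O: 1
Molecular formula: C11H22O.
DoU = (2C + 2 + N − H − X) / 2 = (2·11 + 2 + 0 − 22 − 0) / 2 = 1.

1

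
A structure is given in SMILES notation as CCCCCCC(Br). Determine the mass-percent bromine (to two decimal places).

44.61%

Atom tally by fragment:
  CH3 → C:1 H:3
  CH2 → C:1 H:2
  CH2 → C:1 H:2
  CH2 → C:1 H:2
  CH2 → C:1 H:2
  CH2 → C:1 H:2
  CH2Br → C:1 H:2 Br:1
Element totals:
  C: 7
  H: 15
  Br: 1
Molecular formula: C7H15Br.
Molar mass = 179.101 g/mol.
Mass from Br: 1 × 79.904 = 79.904 g/mol.
%Br = 79.904 / 179.101 × 100 = 44.61%.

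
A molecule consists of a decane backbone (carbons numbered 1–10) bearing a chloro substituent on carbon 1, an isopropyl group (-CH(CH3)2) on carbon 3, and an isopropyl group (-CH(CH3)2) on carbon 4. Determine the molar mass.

Atom tally by fragment:
  ClCH2 → C:1 H:2 Cl:1
  CH2 → C:1 H:2
  CH(CH(CH3)2) → C:4 H:8
  CH(CH(CH3)2) → C:4 H:8
  CH2 → C:1 H:2
  CH2 → C:1 H:2
  CH2 → C:1 H:2
  CH2 → C:1 H:2
  CH2 → C:1 H:2
  CH3 → C:1 H:3
Element totals:
  C: 16
  H: 33
  Cl: 1
Molecular formula: C16H33Cl.
  M = 16(12.011) + 33(1.008) + 35.45
    = 192.176 + 33.264 + 35.450 = 260.890

260.89 g/mol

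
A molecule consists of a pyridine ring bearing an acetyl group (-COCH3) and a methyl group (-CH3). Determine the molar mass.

Atom tally by fragment:
  pyridine ring core → C:5 H:5 N:1
  (− 2 ring H displaced by substituents)
  + COCH3 → C:2 H:3 O:1
  + CH3 → C:1 H:3
Element totals:
  C: 8
  H: 9
  N: 1
  O: 1
Molecular formula: C8H9NO.
  M = 8(12.011) + 9(1.008) + 14.007 + 15.999
    = 96.088 + 9.072 + 14.007 + 15.999 = 135.166

135.17 g/mol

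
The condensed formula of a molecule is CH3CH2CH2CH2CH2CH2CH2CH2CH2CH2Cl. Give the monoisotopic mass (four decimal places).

Atom tally by fragment:
  CH3 → C:1 H:3
  CH2 → C:1 H:2
  CH2 → C:1 H:2
  CH2 → C:1 H:2
  CH2 → C:1 H:2
  CH2 → C:1 H:2
  CH2 → C:1 H:2
  CH2 → C:1 H:2
  CH2 → C:1 H:2
  CH2Cl → C:1 H:2 Cl:1
Element totals:
  C: 10
  H: 21
  Cl: 1
Molecular formula: C10H21Cl.
  M = 10(12.0) + 21(1.007825) + 34.968853
    = 120.000000 + 21.164325 + 34.968853 = 176.133178

176.1332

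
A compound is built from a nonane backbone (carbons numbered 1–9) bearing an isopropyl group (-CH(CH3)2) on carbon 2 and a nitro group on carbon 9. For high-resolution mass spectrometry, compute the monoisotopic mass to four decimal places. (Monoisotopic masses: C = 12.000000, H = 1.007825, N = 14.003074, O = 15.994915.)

Atom tally by fragment:
  CH3 → C:1 H:3
  CH(CH(CH3)2) → C:4 H:8
  CH2 → C:1 H:2
  CH2 → C:1 H:2
  CH2 → C:1 H:2
  CH2 → C:1 H:2
  CH2 → C:1 H:2
  CH2 → C:1 H:2
  CH2NO2 → C:1 H:2 N:1 O:2
Element totals:
  C: 12
  H: 25
  N: 1
  O: 2
Molecular formula: C12H25NO2.
  M = 12(12.0) + 25(1.007825) + 14.003074 + 2(15.994915)
    = 144.000000 + 25.195625 + 14.003074 + 31.989830 = 215.188529

215.1885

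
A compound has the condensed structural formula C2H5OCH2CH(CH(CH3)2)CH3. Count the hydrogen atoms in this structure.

18

Atom tally by fragment:
  C2H5OCH2 → C:3 H:7 O:1
  CH(CH(CH3)2) → C:4 H:8
  CH3 → C:1 H:3
Element totals:
  C: 8
  H: 18
  O: 1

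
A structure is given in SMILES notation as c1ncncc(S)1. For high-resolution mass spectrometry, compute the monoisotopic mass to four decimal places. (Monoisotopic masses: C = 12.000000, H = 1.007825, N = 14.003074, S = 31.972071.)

Atom tally by fragment:
  pyrimidine ring core → C:4 H:4 N:2
  (− 1 ring H displaced by substituents)
  + SH → S:1 H:1
Element totals:
  C: 4
  H: 4
  N: 2
  S: 1
Molecular formula: C4H4N2S.
  M = 4(12.0) + 4(1.007825) + 2(14.003074) + 31.972071
    = 48.000000 + 4.031300 + 28.006148 + 31.972071 = 112.009519

112.0095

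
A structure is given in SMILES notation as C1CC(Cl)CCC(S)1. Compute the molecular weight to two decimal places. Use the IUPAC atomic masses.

150.66 g/mol

Atom tally by fragment:
  cyclohexane ring core → C:6 H:12
  (− 2 ring H displaced by substituents)
  + Cl → Cl:1
  + SH → S:1 H:1
Element totals:
  C: 6
  H: 11
  Cl: 1
  S: 1
Molecular formula: C6H11ClS.
  M = 6(12.011) + 11(1.008) + 35.45 + 32.06
    = 72.066 + 11.088 + 35.450 + 32.060 = 150.664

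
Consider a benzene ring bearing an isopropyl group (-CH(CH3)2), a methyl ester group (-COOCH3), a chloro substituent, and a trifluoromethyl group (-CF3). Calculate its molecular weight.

280.67 g/mol

Atom tally by fragment:
  benzene ring core → C:6 H:6
  (− 4 ring H displaced by substituents)
  + CH(CH3)2 → C:3 H:7
  + COOCH3 → C:2 H:3 O:2
  + Cl → Cl:1
  + CF3 → C:1 F:3
Element totals:
  C: 12
  H: 12
  Cl: 1
  F: 3
  O: 2
Molecular formula: C12H12ClF3O2.
  M = 12(12.011) + 12(1.008) + 35.45 + 3(18.998) + 2(15.999)
    = 144.132 + 12.096 + 35.450 + 56.994 + 31.998 = 280.670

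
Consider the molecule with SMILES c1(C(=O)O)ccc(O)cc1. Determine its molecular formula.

C7H6O3

Atom tally by fragment:
  benzene ring core → C:6 H:6
  (− 2 ring H displaced by substituents)
  + COOH → C:1 H:1 O:2
  + OH → O:1 H:1
Element totals:
  C: 7
  H: 6
  O: 3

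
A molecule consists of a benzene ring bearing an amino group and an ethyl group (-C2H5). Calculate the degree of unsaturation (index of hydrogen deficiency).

Atom tally by fragment:
  benzene ring core → C:6 H:6
  (− 2 ring H displaced by substituents)
  + NH2 → N:1 H:2
  + C2H5 → C:2 H:5
Element totals:
  C: 8
  H: 11
  N: 1
Molecular formula: C8H11N.
DoU = (2C + 2 + N − H − X) / 2 = (2·8 + 2 + 1 − 11 − 0) / 2 = 4.

4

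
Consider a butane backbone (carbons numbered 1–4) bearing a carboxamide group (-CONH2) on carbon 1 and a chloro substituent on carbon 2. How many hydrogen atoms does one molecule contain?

10

Atom tally by fragment:
  H2NOCCH2 → C:2 H:4 O:1 N:1
  CH(Cl) → C:1 H:1 Cl:1
  CH2 → C:1 H:2
  CH3 → C:1 H:3
Element totals:
  C: 5
  H: 10
  Cl: 1
  N: 1
  O: 1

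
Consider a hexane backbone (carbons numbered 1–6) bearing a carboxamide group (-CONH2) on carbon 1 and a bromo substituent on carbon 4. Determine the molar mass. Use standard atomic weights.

Atom tally by fragment:
  H2NOCCH2 → C:2 H:4 O:1 N:1
  CH2 → C:1 H:2
  CH2 → C:1 H:2
  CH(Br) → C:1 H:1 Br:1
  CH2 → C:1 H:2
  CH3 → C:1 H:3
Element totals:
  C: 7
  H: 14
  Br: 1
  N: 1
  O: 1
Molecular formula: C7H14BrNO.
  M = 7(12.011) + 14(1.008) + 79.904 + 14.007 + 15.999
    = 84.077 + 14.112 + 79.904 + 14.007 + 15.999 = 208.099

208.10 g/mol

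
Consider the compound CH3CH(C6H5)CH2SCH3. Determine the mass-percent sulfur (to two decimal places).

19.28%

Atom tally by fragment:
  CH3 → C:1 H:3
  CH(C6H5) → C:7 H:6
  CH2SCH3 → C:2 H:5 S:1
Element totals:
  C: 10
  H: 14
  S: 1
Molecular formula: C10H14S.
Molar mass = 166.282 g/mol.
Mass from S: 1 × 32.06 = 32.060 g/mol.
%S = 32.060 / 166.282 × 100 = 19.28%.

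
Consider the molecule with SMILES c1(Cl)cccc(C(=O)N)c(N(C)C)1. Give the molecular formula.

Atom tally by fragment:
  benzene ring core → C:6 H:6
  (− 3 ring H displaced by substituents)
  + Cl → Cl:1
  + CONH2 → C:1 H:2 O:1 N:1
  + N(CH3)2 → N:1 C:2 H:6
Element totals:
  C: 9
  H: 11
  Cl: 1
  N: 2
  O: 1

C9H11ClN2O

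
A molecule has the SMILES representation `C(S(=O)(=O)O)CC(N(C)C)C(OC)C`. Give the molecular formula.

Atom tally by fragment:
  HO3SCH2 → C:1 H:3 S:1 O:3
  CH2 → C:1 H:2
  CH(N(CH3)2) → C:3 H:7 N:1
  CH(OCH3) → C:2 H:4 O:1
  CH3 → C:1 H:3
Element totals:
  C: 8
  H: 19
  N: 1
  O: 4
  S: 1

C8H19NO4S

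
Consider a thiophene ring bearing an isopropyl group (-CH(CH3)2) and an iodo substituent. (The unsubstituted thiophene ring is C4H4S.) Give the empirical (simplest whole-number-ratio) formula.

C7H9IS

Atom tally by fragment:
  thiophene ring core → C:4 H:4 S:1
  (− 2 ring H displaced by substituents)
  + CH(CH3)2 → C:3 H:7
  + I → I:1
Element totals:
  C: 7
  H: 9
  I: 1
  S: 1
Molecular formula: C7H9IS.
gcd of subscripts (7, 9, 1, 1) = 1, so the empirical formula equals the molecular formula.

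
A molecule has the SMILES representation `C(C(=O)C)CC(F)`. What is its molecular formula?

C5H9FO

Atom tally by fragment:
  CH3COCH2 → C:3 H:5 O:1
  CH2 → C:1 H:2
  CH2F → C:1 H:2 F:1
Element totals:
  C: 5
  H: 9
  F: 1
  O: 1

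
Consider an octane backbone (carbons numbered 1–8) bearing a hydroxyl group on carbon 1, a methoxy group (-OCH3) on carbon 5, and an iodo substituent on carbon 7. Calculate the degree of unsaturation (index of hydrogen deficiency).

0

Atom tally by fragment:
  HOCH2 → C:1 H:3 O:1
  CH2 → C:1 H:2
  CH2 → C:1 H:2
  CH2 → C:1 H:2
  CH(OCH3) → C:2 H:4 O:1
  CH2 → C:1 H:2
  CH(I) → C:1 H:1 I:1
  CH3 → C:1 H:3
Element totals:
  C: 9
  H: 19
  I: 1
  O: 2
Molecular formula: C9H19IO2.
DoU = (2C + 2 + N − H − X) / 2 = (2·9 + 2 + 0 − 19 − 1) / 2 = 0.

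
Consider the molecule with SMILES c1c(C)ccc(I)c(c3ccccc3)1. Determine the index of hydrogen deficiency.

Atom tally by fragment:
  benzene ring core → C:6 H:6
  (− 3 ring H displaced by substituents)
  + CH3 → C:1 H:3
  + I → I:1
  + C6H5 → C:6 H:5
Element totals:
  C: 13
  H: 11
  I: 1
Molecular formula: C13H11I.
DoU = (2C + 2 + N − H − X) / 2 = (2·13 + 2 + 0 − 11 − 1) / 2 = 8.

8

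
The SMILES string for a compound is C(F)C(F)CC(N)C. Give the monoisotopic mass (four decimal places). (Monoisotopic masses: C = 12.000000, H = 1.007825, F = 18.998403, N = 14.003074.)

Atom tally by fragment:
  FCH2 → C:1 H:2 F:1
  CH(F) → C:1 H:1 F:1
  CH2 → C:1 H:2
  CH(NH2) → C:1 H:3 N:1
  CH3 → C:1 H:3
Element totals:
  C: 5
  H: 11
  F: 2
  N: 1
Molecular formula: C5H11F2N.
  M = 5(12.0) + 11(1.007825) + 2(18.998403) + 14.003074
    = 60.000000 + 11.086075 + 37.996806 + 14.003074 = 123.085955

123.0860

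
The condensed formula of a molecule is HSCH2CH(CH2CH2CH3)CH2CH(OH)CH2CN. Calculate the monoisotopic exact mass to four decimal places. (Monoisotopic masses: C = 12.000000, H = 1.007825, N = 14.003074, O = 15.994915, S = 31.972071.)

187.1031

Atom tally by fragment:
  HSCH2 → C:1 H:3 S:1
  CH(CH2CH2CH3) → C:4 H:8
  CH2 → C:1 H:2
  CH(OH) → C:1 H:2 O:1
  CH2CN → C:2 H:2 N:1
Element totals:
  C: 9
  H: 17
  N: 1
  O: 1
  S: 1
Molecular formula: C9H17NOS.
  M = 9(12.0) + 17(1.007825) + 14.003074 + 15.994915 + 31.972071
    = 108.000000 + 17.133025 + 14.003074 + 15.994915 + 31.972071 = 187.103085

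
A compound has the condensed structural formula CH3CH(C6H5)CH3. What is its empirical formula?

C3H4

Element totals:
  C: 9
  H: 12
Molecular formula: C9H12.
gcd of subscripts = 3; dividing each by 3:
  C: 9/3 = 3
  H: 12/3 = 4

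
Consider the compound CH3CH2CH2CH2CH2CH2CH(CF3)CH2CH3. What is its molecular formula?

Element totals:
  C: 10
  H: 19
  F: 3

C10H19F3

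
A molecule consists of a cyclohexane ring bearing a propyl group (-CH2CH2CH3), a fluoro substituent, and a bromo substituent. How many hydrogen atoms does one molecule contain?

16

Atom tally by fragment:
  cyclohexane ring core → C:6 H:12
  (− 3 ring H displaced by substituents)
  + CH2CH2CH3 → C:3 H:7
  + F → F:1
  + Br → Br:1
Element totals:
  C: 9
  H: 16
  Br: 1
  F: 1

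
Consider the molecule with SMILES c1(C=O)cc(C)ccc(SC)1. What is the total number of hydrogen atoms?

10

Atom tally by fragment:
  benzene ring core → C:6 H:6
  (− 3 ring H displaced by substituents)
  + CHO → C:1 H:1 O:1
  + CH3 → C:1 H:3
  + SCH3 → C:1 H:3 S:1
Element totals:
  C: 9
  H: 10
  O: 1
  S: 1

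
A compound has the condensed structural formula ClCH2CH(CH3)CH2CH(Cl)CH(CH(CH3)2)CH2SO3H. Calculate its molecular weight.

Element totals:
  C: 10
  H: 20
  Cl: 2
  O: 3
  S: 1
Molecular formula: C10H20Cl2O3S.
  M = 10(12.011) + 20(1.008) + 2(35.45) + 3(15.999) + 32.06
    = 120.110 + 20.160 + 70.900 + 47.997 + 32.060 = 291.227

291.23 g/mol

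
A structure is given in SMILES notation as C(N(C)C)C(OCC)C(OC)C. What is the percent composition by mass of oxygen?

18.26%

Atom tally by fragment:
  (CH3)2NCH2 → C:3 H:8 N:1
  CH(OC2H5) → C:3 H:6 O:1
  CH(OCH3) → C:2 H:4 O:1
  CH3 → C:1 H:3
Element totals:
  C: 9
  H: 21
  N: 1
  O: 2
Molecular formula: C9H21NO2.
Molar mass = 175.272 g/mol.
Mass from O: 2 × 15.999 = 31.998 g/mol.
%O = 31.998 / 175.272 × 100 = 18.26%.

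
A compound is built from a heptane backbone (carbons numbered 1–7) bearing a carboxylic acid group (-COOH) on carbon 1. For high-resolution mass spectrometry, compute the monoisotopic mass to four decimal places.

144.1150

Atom tally by fragment:
  HOOCCH2 → C:2 H:3 O:2
  CH2 → C:1 H:2
  CH2 → C:1 H:2
  CH2 → C:1 H:2
  CH2 → C:1 H:2
  CH2 → C:1 H:2
  CH3 → C:1 H:3
Element totals:
  C: 8
  H: 16
  O: 2
Molecular formula: C8H16O2.
  M = 8(12.0) + 16(1.007825) + 2(15.994915)
    = 96.000000 + 16.125200 + 31.989830 = 144.115030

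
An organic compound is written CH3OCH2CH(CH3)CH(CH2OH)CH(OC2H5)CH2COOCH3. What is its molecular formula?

Atom tally by fragment:
  CH3OCH2 → C:2 H:5 O:1
  CH(CH3) → C:2 H:4
  CH(CH2OH) → C:2 H:4 O:1
  CH(OC2H5) → C:3 H:6 O:1
  CH2COOCH3 → C:3 H:5 O:2
Element totals:
  C: 12
  H: 24
  O: 5

C12H24O5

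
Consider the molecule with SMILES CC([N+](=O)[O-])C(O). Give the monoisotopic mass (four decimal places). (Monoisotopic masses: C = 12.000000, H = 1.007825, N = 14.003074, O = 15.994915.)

105.0426

Atom tally by fragment:
  CH3 → C:1 H:3
  CH(NO2) → C:1 H:1 N:1 O:2
  CH2OH → C:1 H:3 O:1
Element totals:
  C: 3
  H: 7
  N: 1
  O: 3
Molecular formula: C3H7NO3.
  M = 3(12.0) + 7(1.007825) + 14.003074 + 3(15.994915)
    = 36.000000 + 7.054775 + 14.003074 + 47.984745 = 105.042594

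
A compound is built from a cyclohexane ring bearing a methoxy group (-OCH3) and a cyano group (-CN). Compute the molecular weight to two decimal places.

Atom tally by fragment:
  cyclohexane ring core → C:6 H:12
  (− 2 ring H displaced by substituents)
  + OCH3 → C:1 H:3 O:1
  + CN → C:1 N:1
Element totals:
  C: 8
  H: 13
  N: 1
  O: 1
Molecular formula: C8H13NO.
  M = 8(12.011) + 13(1.008) + 14.007 + 15.999
    = 96.088 + 13.104 + 14.007 + 15.999 = 139.198

139.20 g/mol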